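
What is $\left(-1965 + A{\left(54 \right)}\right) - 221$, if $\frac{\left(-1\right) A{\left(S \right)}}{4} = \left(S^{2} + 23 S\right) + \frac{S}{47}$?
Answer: $- \frac{884662}{47} \approx -18823.0$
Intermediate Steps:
$A{\left(S \right)} = - 4 S^{2} - \frac{4328 S}{47}$ ($A{\left(S \right)} = - 4 \left(\left(S^{2} + 23 S\right) + \frac{S}{47}\right) = - 4 \left(S^{2} + \frac{1082 S}{47}\right) = - 4 S^{2} - \frac{4328 S}{47}$)
$\left(-1965 + A{\left(54 \right)}\right) - 221 = \left(-1965 - \frac{216 \left(1082 + 47 \cdot 54\right)}{47}\right) - 221 = \left(-1965 - \frac{216 \left(1082 + 2538\right)}{47}\right) - 221 = \left(-1965 - \frac{216}{47} \cdot 3620\right) - 221 = \left(-1965 - \frac{781920}{47}\right) - 221 = - \frac{874275}{47} - 221 = - \frac{884662}{47}$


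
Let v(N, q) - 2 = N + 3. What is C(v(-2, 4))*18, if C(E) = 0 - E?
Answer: -54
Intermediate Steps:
v(N, q) = 5 + N (v(N, q) = 2 + (N + 3) = 2 + (3 + N) = 5 + N)
C(E) = -E
C(v(-2, 4))*18 = -(5 - 2)*18 = -1*3*18 = -3*18 = -54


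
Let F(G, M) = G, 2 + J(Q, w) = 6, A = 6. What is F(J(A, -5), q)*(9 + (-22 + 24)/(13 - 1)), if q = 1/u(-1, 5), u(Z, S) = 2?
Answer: 110/3 ≈ 36.667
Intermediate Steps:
J(Q, w) = 4 (J(Q, w) = -2 + 6 = 4)
q = ½ (q = 1/2 = ½ ≈ 0.50000)
F(J(A, -5), q)*(9 + (-22 + 24)/(13 - 1)) = 4*(9 + (-22 + 24)/(13 - 1)) = 4*(9 + 2/12) = 4*(9 + 2*(1/12)) = 4*(9 + ⅙) = 4*(55/6) = 110/3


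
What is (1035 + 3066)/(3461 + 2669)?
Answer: 4101/6130 ≈ 0.66900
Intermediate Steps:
(1035 + 3066)/(3461 + 2669) = 4101/6130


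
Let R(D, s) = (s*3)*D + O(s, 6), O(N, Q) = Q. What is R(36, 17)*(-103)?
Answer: -189726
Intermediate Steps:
R(D, s) = 6 + 3*D*s (R(D, s) = (s*3)*D + 6 = (3*s)*D + 6 = 3*D*s + 6 = 6 + 3*D*s)
R(36, 17)*(-103) = (6 + 3*36*17)*(-103) = (6 + 1836)*(-103) = 1842*(-103) = -189726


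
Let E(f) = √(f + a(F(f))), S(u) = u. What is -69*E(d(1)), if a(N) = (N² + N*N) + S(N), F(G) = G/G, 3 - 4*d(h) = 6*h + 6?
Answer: -69*√3/2 ≈ -59.756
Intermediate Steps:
d(h) = -¾ - 3*h/2 (d(h) = ¾ - (6*h + 6)/4 = ¾ - (6 + 6*h)/4 = ¾ + (-3/2 - 3*h/2) = -¾ - 3*h/2)
F(G) = 1
a(N) = N + 2*N² (a(N) = (N² + N*N) + N = (N² + N²) + N = 2*N² + N = N + 2*N²)
E(f) = √(3 + f) (E(f) = √(f + 1*(1 + 2*1)) = √(f + 1*(1 + 2)) = √(f + 1*3) = √(f + 3) = √(3 + f))
-69*E(d(1)) = -69*√(3 + (-¾ - 3/2*1)) = -69*√(3 + (-¾ - 3/2)) = -69*√(3 - 9/4) = -69*√3/2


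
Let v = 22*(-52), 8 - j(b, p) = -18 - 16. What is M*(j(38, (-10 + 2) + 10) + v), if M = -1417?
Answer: 1561534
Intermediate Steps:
j(b, p) = 42 (j(b, p) = 8 - (-18 - 16) = 8 - 1*(-34) = 8 + 34 = 42)
v = -1144
M*(j(38, (-10 + 2) + 10) + v) = -1417*(42 - 1144) = -1417*(-1102) = 1561534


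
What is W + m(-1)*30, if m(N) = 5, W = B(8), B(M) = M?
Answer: 158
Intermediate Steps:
W = 8
W + m(-1)*30 = 8 + 5*30 = 8 + 150 = 158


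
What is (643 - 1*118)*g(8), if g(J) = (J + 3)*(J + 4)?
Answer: 69300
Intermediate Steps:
g(J) = (3 + J)*(4 + J)
(643 - 1*118)*g(8) = (643 - 1*118)*(12 + 8**2 + 7*8) = (643 - 118)*(12 + 64 + 56) = 525*132 = 69300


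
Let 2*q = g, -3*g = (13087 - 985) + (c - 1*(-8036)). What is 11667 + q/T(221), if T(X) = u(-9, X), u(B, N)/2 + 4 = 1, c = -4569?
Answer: 435581/36 ≈ 12099.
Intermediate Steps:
u(B, N) = -6 (u(B, N) = -8 + 2*1 = -8 + 2 = -6)
g = -15569/3 (g = -((13087 - 985) + (-4569 - 1*(-8036)))/3 = -(12102 + (-4569 + 8036))/3 = -(12102 + 3467)/3 = -⅓*15569 = -15569/3 ≈ -5189.7)
T(X) = -6
q = -15569/6 (q = (½)*(-15569/3) = -15569/6 ≈ -2594.8)
11667 + q/T(221) = 11667 - 15569/6/(-6) = 11667 - 15569/6*(-⅙) = 11667 + 15569/36 = 435581/36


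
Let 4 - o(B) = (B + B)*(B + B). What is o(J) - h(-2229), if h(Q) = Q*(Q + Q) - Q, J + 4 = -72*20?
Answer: -18279651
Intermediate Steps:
J = -1444 (J = -4 - 72*20 = -4 - 1440 = -1444)
h(Q) = -Q + 2*Q**2 (h(Q) = Q*(2*Q) - Q = 2*Q**2 - Q = -Q + 2*Q**2)
o(B) = 4 - 4*B**2 (o(B) = 4 - (B + B)*(B + B) = 4 - 2*B*2*B = 4 - 4*B**2)
o(J) - h(-2229) = (4 - 4*(-1444)**2) - (-2229)*(-1 + 2*(-2229)) = (4 - 4*2085136) - (-2229)*(-1 - 4458) = (4 - 8340544) - (-2229)*(-4459) = -8340540 - 1*9939111 = -8340540 - 9939111 = -18279651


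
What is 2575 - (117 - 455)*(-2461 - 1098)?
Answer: -1200367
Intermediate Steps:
2575 - (117 - 455)*(-2461 - 1098) = 2575 - (-338)*(-3559) = 2575 - 1*1202942 = 2575 - 1202942 = -1200367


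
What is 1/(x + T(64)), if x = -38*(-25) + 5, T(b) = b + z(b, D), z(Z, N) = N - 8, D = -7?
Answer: 1/1004 ≈ 0.00099602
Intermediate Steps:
z(Z, N) = -8 + N
T(b) = -15 + b (T(b) = b + (-8 - 7) = b - 15 = -15 + b)
x = 955 (x = 950 + 5 = 955)
1/(x + T(64)) = 1/(955 + (-15 + 64)) = 1/(955 + 49) = 1/1004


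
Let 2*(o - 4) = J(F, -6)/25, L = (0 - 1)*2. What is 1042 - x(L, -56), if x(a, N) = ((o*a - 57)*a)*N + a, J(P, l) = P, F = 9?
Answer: 209108/25 ≈ 8364.3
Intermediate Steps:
L = -2 (L = -1*2 = -2)
o = 209/50 (o = 4 + (9/25)/2 = 4 + (9*(1/25))/2 = 4 + (1/2)*(9/25) = 4 + 9/50 = 209/50 ≈ 4.1800)
x(a, N) = a + N*a*(-57 + 209*a/50) (x(a, N) = ((209*a/50 - 57)*a)*N + a = ((-57 + 209*a/50)*a)*N + a = (a*(-57 + 209*a/50))*N + a = N*a*(-57 + 209*a/50) + a = a + N*a*(-57 + 209*a/50))
1042 - x(L, -56) = 1042 - (-2)*(50 - 2850*(-56) + 209*(-56)*(-2))/50 = 1042 - (-2)*(50 + 159600 + 23408)/50 = 1042 - (-2)*183058/50 = 1042 - 1*(-183058/25) = 1042 + 183058/25 = 209108/25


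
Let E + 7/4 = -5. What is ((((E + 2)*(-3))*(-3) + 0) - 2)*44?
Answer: -1969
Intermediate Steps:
E = -27/4 (E = -7/4 - 5 = -27/4 ≈ -6.7500)
((((E + 2)*(-3))*(-3) + 0) - 2)*44 = ((((-27/4 + 2)*(-3))*(-3) + 0) - 2)*44 = ((-19/4*(-3)*(-3) + 0) - 2)*44 = (((57/4)*(-3) + 0) - 2)*44 = ((-171/4 + 0) - 2)*44 = (-171/4 - 2)*44 = -179/4*44 = -1969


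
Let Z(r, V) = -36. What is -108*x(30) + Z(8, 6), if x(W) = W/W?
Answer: -144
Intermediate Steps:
x(W) = 1
-108*x(30) + Z(8, 6) = -108*1 - 36 = -108 - 36 = -144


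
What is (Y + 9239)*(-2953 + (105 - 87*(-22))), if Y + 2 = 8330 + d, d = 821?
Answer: -17174392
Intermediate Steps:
Y = 9149 (Y = -2 + (8330 + 821) = -2 + 9151 = 9149)
(Y + 9239)*(-2953 + (105 - 87*(-22))) = (9149 + 9239)*(-2953 + (105 - 87*(-22))) = 18388*(-2953 + (105 + 1914)) = 18388*(-2953 + 2019) = 18388*(-934) = -17174392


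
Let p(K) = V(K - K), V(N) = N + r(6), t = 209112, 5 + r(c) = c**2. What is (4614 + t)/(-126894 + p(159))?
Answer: -213726/126863 ≈ -1.6847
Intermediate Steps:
r(c) = -5 + c**2
V(N) = 31 + N (V(N) = N + (-5 + 6**2) = N + (-5 + 36) = N + 31 = 31 + N)
p(K) = 31 (p(K) = 31 + (K - K) = 31 + 0 = 31)
(4614 + t)/(-126894 + p(159)) = (4614 + 209112)/(-126894 + 31) = 213726/(-126863) = 213726*(-1/126863) = -213726/126863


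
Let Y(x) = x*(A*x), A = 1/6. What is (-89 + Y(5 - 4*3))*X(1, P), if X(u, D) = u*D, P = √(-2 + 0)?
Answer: -485*I*√2/6 ≈ -114.32*I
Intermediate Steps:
P = I*√2 (P = √(-2) = I*√2 ≈ 1.4142*I)
A = ⅙ ≈ 0.16667
Y(x) = x²/6 (Y(x) = x*(x/6) = x²/6)
X(u, D) = D*u
(-89 + Y(5 - 4*3))*X(1, P) = (-89 + (5 - 4*3)²/6)*((I*√2)*1) = (-89 + (5 - 12)²/6)*(I*√2) = (-89 + (⅙)*(-7)²)*(I*√2) = (-89 + (⅙)*49)*(I*√2) = (-89 + 49/6)*(I*√2) = -485*I*√2/6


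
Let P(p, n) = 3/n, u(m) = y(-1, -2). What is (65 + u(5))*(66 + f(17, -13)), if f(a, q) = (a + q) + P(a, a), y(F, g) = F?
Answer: 76352/17 ≈ 4491.3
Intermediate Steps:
u(m) = -1
f(a, q) = a + q + 3/a (f(a, q) = (a + q) + 3/a = a + q + 3/a)
(65 + u(5))*(66 + f(17, -13)) = (65 - 1)*(66 + (17 - 13 + 3/17)) = 64*(66 + (17 - 13 + 3*(1/17))) = 64*(66 + (17 - 13 + 3/17)) = 64*(66 + 71/17) = 64*(1193/17) = 76352/17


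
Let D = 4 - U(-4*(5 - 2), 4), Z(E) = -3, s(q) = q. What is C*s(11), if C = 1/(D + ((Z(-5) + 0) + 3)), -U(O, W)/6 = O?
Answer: -11/68 ≈ -0.16176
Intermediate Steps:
U(O, W) = -6*O
D = -68 (D = 4 - (-6)*(-4*(5 - 2)) = 4 - (-6)*(-4*3) = 4 - (-6)*(-12) = 4 - 1*72 = 4 - 72 = -68)
C = -1/68 (C = 1/(-68 + ((-3 + 0) + 3)) = 1/(-68 + (-3 + 3)) = 1/(-68 + 0) = 1/(-68) = -1/68 ≈ -0.014706)
C*s(11) = -1/68*11 = -11/68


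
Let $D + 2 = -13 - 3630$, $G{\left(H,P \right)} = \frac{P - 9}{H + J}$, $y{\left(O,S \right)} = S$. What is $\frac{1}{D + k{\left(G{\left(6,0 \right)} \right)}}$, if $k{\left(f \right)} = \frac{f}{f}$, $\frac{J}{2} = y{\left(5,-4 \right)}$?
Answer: $- \frac{1}{3644} \approx -0.00027442$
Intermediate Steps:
$J = -8$ ($J = 2 \left(-4\right) = -8$)
$G{\left(H,P \right)} = \frac{-9 + P}{-8 + H}$ ($G{\left(H,P \right)} = \frac{P - 9}{H - 8} = \frac{-9 + P}{-8 + H}$)
$k{\left(f \right)} = 1$
$D = -3645$ ($D = -2 - 3643 = -3645$)
$\frac{1}{D + k{\left(G{\left(6,0 \right)} \right)}} = \frac{1}{-3645 + 1} = \frac{1}{-3644} = - \frac{1}{3644}$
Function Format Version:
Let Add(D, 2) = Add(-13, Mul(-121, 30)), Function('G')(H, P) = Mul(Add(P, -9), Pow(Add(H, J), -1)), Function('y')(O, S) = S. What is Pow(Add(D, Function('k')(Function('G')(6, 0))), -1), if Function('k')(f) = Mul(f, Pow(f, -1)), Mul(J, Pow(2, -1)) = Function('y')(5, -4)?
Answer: Rational(-1, 3644) ≈ -0.00027442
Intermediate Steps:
J = -8 (J = Mul(2, -4) = -8)
Function('G')(H, P) = Mul(Pow(Add(-8, H), -1), Add(-9, P)) (Function('G')(H, P) = Mul(Add(P, -9), Pow(Add(H, -8), -1)) = Mul(Add(-9, P), Pow(Add(-8, H), -1)) = Mul(Pow(Add(-8, H), -1), Add(-9, P)))
Function('k')(f) = 1
D = -3645 (D = Add(-2, Add(-13, Mul(-121, 30))) = Add(-2, Add(-13, -3630)) = Add(-2, -3643) = -3645)
Pow(Add(D, Function('k')(Function('G')(6, 0))), -1) = Pow(Add(-3645, 1), -1) = Pow(-3644, -1) = Rational(-1, 3644)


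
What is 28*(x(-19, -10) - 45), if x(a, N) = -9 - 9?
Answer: -1764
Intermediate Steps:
x(a, N) = -18
28*(x(-19, -10) - 45) = 28*(-18 - 45) = 28*(-63) = -1764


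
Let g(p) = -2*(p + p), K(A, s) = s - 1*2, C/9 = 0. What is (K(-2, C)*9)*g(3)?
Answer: 216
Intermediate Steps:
C = 0 (C = 9*0 = 0)
K(A, s) = -2 + s (K(A, s) = s - 2 = -2 + s)
g(p) = -4*p
(K(-2, C)*9)*g(3) = ((-2 + 0)*9)*(-4*3) = -2*9*(-12) = -18*(-12) = 216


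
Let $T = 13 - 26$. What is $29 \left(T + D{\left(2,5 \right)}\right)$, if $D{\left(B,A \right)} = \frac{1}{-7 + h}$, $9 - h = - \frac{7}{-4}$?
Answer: $-261$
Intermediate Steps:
$T = -13$ ($T = 13 - 26 = -13$)
$h = \frac{29}{4}$ ($h = 9 - - \frac{7}{-4} = 9 - \left(-7\right) \left(- \frac{1}{4}\right) = 9 - \frac{7}{4} = \frac{29}{4} \approx 7.25$)
$D{\left(B,A \right)} = 4$ ($D{\left(B,A \right)} = \frac{1}{-7 + \frac{29}{4}} = \frac{1}{\frac{1}{4}} = 4$)
$29 \left(T + D{\left(2,5 \right)}\right) = 29 \left(-13 + 4\right) = 29 \left(-9\right) = -261$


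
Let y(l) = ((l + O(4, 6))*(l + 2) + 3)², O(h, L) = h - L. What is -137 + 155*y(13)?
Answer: 4374583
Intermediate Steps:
y(l) = (3 + (-2 + l)*(2 + l))² (y(l) = ((l + (4 - 1*6))*(l + 2) + 3)² = ((l + (4 - 6))*(2 + l) + 3)² = ((l - 2)*(2 + l) + 3)² = ((-2 + l)*(2 + l) + 3)² = (3 + (-2 + l)*(2 + l))²)
-137 + 155*y(13) = -137 + 155*(-1 + 13²)² = -137 + 155*(-1 + 169)² = -137 + 155*168² = -137 + 155*28224 = -137 + 4374720 = 4374583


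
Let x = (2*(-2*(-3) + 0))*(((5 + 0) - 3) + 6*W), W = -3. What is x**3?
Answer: -7077888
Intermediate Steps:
x = -192 (x = (2*(-2*(-3) + 0))*(((5 + 0) - 3) + 6*(-3)) = (2*(6 + 0))*((5 - 3) - 18) = (2*6)*(2 - 18) = 12*(-16) = -192)
x**3 = (-192)**3 = -7077888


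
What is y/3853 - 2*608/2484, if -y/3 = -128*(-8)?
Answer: -3079024/2392713 ≈ -1.2868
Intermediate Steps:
y = -3072 (y = -(-384)*(-8) = -3*1024 = -3072)
y/3853 - 2*608/2484 = -3072/3853 - 2*608/2484 = -3072*1/3853 - 1216*1/2484 = -3072/3853 - 304/621 = -3079024/2392713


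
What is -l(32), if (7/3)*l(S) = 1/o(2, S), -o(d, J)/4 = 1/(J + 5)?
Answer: 111/28 ≈ 3.9643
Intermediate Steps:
o(d, J) = -4/(5 + J) (o(d, J) = -4/(J + 5) = -4/(5 + J))
l(S) = -15/28 - 3*S/28 (l(S) = 3/(7*((-4/(5 + S)))) = 3*(-5/4 - S/4)/7 = -15/28 - 3*S/28)
-l(32) = -(-15/28 - 3/28*32) = -(-15/28 - 24/7) = -1*(-111/28) = 111/28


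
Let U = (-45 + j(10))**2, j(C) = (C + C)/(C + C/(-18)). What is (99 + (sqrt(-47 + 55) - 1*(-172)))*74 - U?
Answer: 5264165/289 + 148*sqrt(2) ≈ 18424.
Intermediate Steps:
j(C) = 36/17 (j(C) = (2*C)/(C + C*(-1/18)) = (2*C)/(C - C/18) = (2*C)/((17*C/18)) = (2*C)*(18/(17*C)) = 36/17)
U = 531441/289 (U = (-45 + 36/17)**2 = (-729/17)**2 = 531441/289 ≈ 1838.9)
(99 + (sqrt(-47 + 55) - 1*(-172)))*74 - U = (99 + (sqrt(-47 + 55) - 1*(-172)))*74 - 1*531441/289 = (99 + (sqrt(8) + 172))*74 - 531441/289 = (99 + (2*sqrt(2) + 172))*74 - 531441/289 = (99 + (172 + 2*sqrt(2)))*74 - 531441/289 = (271 + 2*sqrt(2))*74 - 531441/289 = (20054 + 148*sqrt(2)) - 531441/289 = 5264165/289 + 148*sqrt(2)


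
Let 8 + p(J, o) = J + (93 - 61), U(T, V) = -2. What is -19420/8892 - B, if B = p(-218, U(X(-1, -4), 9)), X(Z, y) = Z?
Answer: 426407/2223 ≈ 191.82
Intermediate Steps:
p(J, o) = 24 + J (p(J, o) = -8 + (J + (93 - 61)) = -8 + (J + 32) = -8 + (32 + J) = 24 + J)
B = -194 (B = 24 - 218 = -194)
-19420/8892 - B = -19420/8892 - 1*(-194) = -19420*1/8892 + 194 = -4855/2223 + 194 = 426407/2223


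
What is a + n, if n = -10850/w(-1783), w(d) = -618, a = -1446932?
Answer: -447096563/309 ≈ -1.4469e+6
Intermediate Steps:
n = 5425/309 (n = -10850/(-618) = -10850*(-1/618) = 5425/309 ≈ 17.557)
a + n = -1446932 + 5425/309 = -447096563/309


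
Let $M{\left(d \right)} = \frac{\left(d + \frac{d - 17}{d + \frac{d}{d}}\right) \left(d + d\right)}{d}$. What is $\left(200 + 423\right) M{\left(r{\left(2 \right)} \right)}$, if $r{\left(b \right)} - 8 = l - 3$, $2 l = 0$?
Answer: $3738$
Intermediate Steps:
$l = 0$ ($l = \frac{1}{2} \cdot 0 = 0$)
$r{\left(b \right)} = 5$ ($r{\left(b \right)} = 8 + \left(0 - 3\right) = 8 - 3 = 5$)
$M{\left(d \right)} = 2 d + \frac{2 \left(-17 + d\right)}{1 + d}$ ($M{\left(d \right)} = \frac{\left(d + \frac{-17 + d}{d + 1}\right) 2 d}{d} = \frac{\left(d + \frac{-17 + d}{1 + d}\right) 2 d}{d} = \frac{2 d \left(d + \frac{-17 + d}{1 + d}\right)}{d} = 2 d + \frac{2 \left(-17 + d\right)}{1 + d}$)
$\left(200 + 423\right) M{\left(r{\left(2 \right)} \right)} = \left(200 + 423\right) \frac{2 \left(-17 + 5^{2} + 2 \cdot 5\right)}{1 + 5} = 623 \frac{2 \left(-17 + 25 + 10\right)}{6} = 623 \cdot 2 \cdot \frac{1}{6} \cdot 18 = 623 \cdot 6 = 3738$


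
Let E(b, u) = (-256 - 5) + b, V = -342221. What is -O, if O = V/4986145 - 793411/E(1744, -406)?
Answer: 3956569804338/7394453035 ≈ 535.07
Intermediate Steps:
E(b, u) = -261 + b
O = -3956569804338/7394453035 (O = -342221/4986145 - 793411/(-261 + 1744) = -342221*1/4986145 - 793411/1483 = -342221/4986145 - 793411*1/1483 = -342221/4986145 - 793411/1483 = -3956569804338/7394453035 ≈ -535.07)
-O = -1*(-3956569804338/7394453035) = 3956569804338/7394453035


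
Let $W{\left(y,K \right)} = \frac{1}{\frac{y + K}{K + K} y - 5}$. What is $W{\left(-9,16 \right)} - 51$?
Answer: $- \frac{11405}{223} \approx -51.143$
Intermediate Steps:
$W{\left(y,K \right)} = \frac{1}{-5 + \frac{y \left(K + y\right)}{2 K}}$ ($W{\left(y,K \right)} = \frac{1}{\frac{K + y}{2 K} y - 5} = \frac{1}{\frac{y \left(K + y\right)}{2 K} - 5} = \frac{1}{-5 + \frac{y \left(K + y\right)}{2 K}}$)
$W{\left(-9,16 \right)} - 51 = 2 \cdot 16 \frac{1}{\left(-9\right)^{2} - 160 + 16 \left(-9\right)} - 51 = 2 \cdot 16 \frac{1}{81 - 160 - 144} - 51 = 2 \cdot 16 \frac{1}{-223} - 51 = 2 \cdot 16 \left(- \frac{1}{223}\right) - 51 = - \frac{32}{223} - 51 = - \frac{11405}{223}$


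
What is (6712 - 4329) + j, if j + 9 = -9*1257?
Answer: -8939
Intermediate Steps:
j = -11322 (j = -9 - 9*1257 = -9 - 11313 = -11322)
(6712 - 4329) + j = (6712 - 4329) - 11322 = 2383 - 11322 = -8939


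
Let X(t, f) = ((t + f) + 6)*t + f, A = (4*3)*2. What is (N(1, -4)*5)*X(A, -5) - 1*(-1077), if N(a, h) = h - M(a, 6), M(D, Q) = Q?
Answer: -28673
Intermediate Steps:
A = 24 (A = 12*2 = 24)
X(t, f) = f + t*(6 + f + t) (X(t, f) = ((f + t) + 6)*t + f = (6 + f + t)*t + f = t*(6 + f + t) + f = f + t*(6 + f + t))
N(a, h) = -6 + h (N(a, h) = h - 1*6 = h - 6 = -6 + h)
(N(1, -4)*5)*X(A, -5) - 1*(-1077) = ((-6 - 4)*5)*(-5 + 24² + 6*24 - 5*24) - 1*(-1077) = (-10*5)*(-5 + 576 + 144 - 120) + 1077 = -50*595 + 1077 = -29750 + 1077 = -28673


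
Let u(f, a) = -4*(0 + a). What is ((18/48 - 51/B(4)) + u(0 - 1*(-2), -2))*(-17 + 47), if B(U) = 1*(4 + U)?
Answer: 60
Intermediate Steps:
B(U) = 4 + U
u(f, a) = -4*a
((18/48 - 51/B(4)) + u(0 - 1*(-2), -2))*(-17 + 47) = ((18/48 - 51/(4 + 4)) - 4*(-2))*(-17 + 47) = ((18*(1/48) - 51/8) + 8)*30 = ((3/8 - 51*⅛) + 8)*30 = ((3/8 - 51/8) + 8)*30 = (-6 + 8)*30 = 2*30 = 60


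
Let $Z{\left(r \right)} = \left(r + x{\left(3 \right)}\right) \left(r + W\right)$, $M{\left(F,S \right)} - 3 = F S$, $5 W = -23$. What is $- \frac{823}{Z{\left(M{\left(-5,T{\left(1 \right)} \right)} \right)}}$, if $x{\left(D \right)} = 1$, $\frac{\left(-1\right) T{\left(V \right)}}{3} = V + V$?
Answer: $- \frac{4115}{4828} \approx -0.85232$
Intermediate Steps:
$T{\left(V \right)} = - 6 V$ ($T{\left(V \right)} = - 3 \left(V + V\right) = - 3 \cdot 2 V = - 6 V$)
$W = - \frac{23}{5}$ ($W = \frac{1}{5} \left(-23\right) = - \frac{23}{5} \approx -4.6$)
$M{\left(F,S \right)} = 3 + F S$
$Z{\left(r \right)} = \left(1 + r\right) \left(- \frac{23}{5} + r\right)$ ($Z{\left(r \right)} = \left(r + 1\right) \left(r - \frac{23}{5}\right) = \left(1 + r\right) \left(- \frac{23}{5} + r\right)$)
$- \frac{823}{Z{\left(M{\left(-5,T{\left(1 \right)} \right)} \right)}} = - \frac{823}{- \frac{23}{5} + \left(3 - 5 \left(\left(-6\right) 1\right)\right)^{2} - \frac{18 \left(3 - 5 \left(\left(-6\right) 1\right)\right)}{5}} = - \frac{823}{- \frac{23}{5} + \left(3 - -30\right)^{2} - \frac{18 \left(3 - -30\right)}{5}} = - \frac{823}{- \frac{23}{5} + \left(3 + 30\right)^{2} - \frac{18 \left(3 + 30\right)}{5}} = - \frac{823}{- \frac{23}{5} + 33^{2} - \frac{594}{5}} = - \frac{823}{- \frac{23}{5} + 1089 - \frac{594}{5}} = - \frac{823}{\frac{4828}{5}} = \left(-823\right) \frac{5}{4828} = - \frac{4115}{4828}$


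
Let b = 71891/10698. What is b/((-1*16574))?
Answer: -71891/177308652 ≈ -0.00040546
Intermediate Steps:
b = 71891/10698 (b = 71891*(1/10698) = 71891/10698 ≈ 6.7200)
b/((-1*16574)) = 71891/(10698*((-1*16574))) = (71891/10698)/(-16574) = (71891/10698)*(-1/16574) = -71891/177308652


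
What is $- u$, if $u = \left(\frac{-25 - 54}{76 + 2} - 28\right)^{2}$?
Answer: $- \frac{5121169}{6084} \approx -841.74$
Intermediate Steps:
$u = \frac{5121169}{6084}$ ($u = \left(- \frac{79}{78} - 28\right)^{2} = \left(- \frac{2263}{78}\right)^{2} = \frac{5121169}{6084} \approx 841.74$)
$- u = \left(-1\right) \frac{5121169}{6084} = - \frac{5121169}{6084}$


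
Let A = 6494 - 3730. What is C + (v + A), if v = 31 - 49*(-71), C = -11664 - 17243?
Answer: -22633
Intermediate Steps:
C = -28907
A = 2764
v = 3510 (v = 31 + 3479 = 3510)
C + (v + A) = -28907 + (3510 + 2764) = -28907 + 6274 = -22633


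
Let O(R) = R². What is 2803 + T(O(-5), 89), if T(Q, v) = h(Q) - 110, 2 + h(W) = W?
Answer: 2716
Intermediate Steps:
h(W) = -2 + W
T(Q, v) = -112 + Q (T(Q, v) = (-2 + Q) - 110 = -112 + Q)
2803 + T(O(-5), 89) = 2803 + (-112 + (-5)²) = 2803 + (-112 + 25) = 2803 - 87 = 2716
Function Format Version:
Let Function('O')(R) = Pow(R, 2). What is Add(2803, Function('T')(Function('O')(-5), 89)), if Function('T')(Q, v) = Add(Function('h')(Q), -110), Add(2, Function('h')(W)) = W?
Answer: 2716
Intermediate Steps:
Function('h')(W) = Add(-2, W)
Function('T')(Q, v) = Add(-112, Q) (Function('T')(Q, v) = Add(Add(-2, Q), -110) = Add(-112, Q))
Add(2803, Function('T')(Function('O')(-5), 89)) = Add(2803, Add(-112, Pow(-5, 2))) = Add(2803, Add(-112, 25)) = Add(2803, -87) = 2716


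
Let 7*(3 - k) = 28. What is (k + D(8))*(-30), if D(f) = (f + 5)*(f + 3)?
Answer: -4260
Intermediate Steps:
k = -1 (k = 3 - 1/7*28 = 3 - 4 = -1)
D(f) = (3 + f)*(5 + f) (D(f) = (5 + f)*(3 + f) = (3 + f)*(5 + f))
(k + D(8))*(-30) = (-1 + (15 + 8**2 + 8*8))*(-30) = (-1 + (15 + 64 + 64))*(-30) = (-1 + 143)*(-30) = 142*(-30) = -4260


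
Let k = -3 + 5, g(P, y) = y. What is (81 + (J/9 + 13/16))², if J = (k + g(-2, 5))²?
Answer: 157879225/20736 ≈ 7613.8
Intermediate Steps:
k = 2
J = 49 (J = (2 + 5)² = 7² = 49)
(81 + (J/9 + 13/16))² = (81 + (49/9 + 13/16))² = (81 + 901/144)² = (12565/144)² = 157879225/20736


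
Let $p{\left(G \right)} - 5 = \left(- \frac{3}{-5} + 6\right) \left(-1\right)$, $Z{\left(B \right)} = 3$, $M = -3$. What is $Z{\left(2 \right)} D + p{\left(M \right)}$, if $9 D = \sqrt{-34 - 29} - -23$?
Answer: $\frac{91}{15} + i \sqrt{7} \approx 6.0667 + 2.6458 i$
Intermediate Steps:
$p{\left(G \right)} = - \frac{8}{5}$ ($p{\left(G \right)} = 5 + \left(- \frac{3}{-5} + 6\right) \left(-1\right) = 5 + \left(\left(-3\right) \left(- \frac{1}{5}\right) + 6\right) \left(-1\right) = 5 + \left(\frac{3}{5} + 6\right) \left(-1\right) = 5 + \frac{33}{5} \left(-1\right) = 5 - \frac{33}{5} = - \frac{8}{5}$)
$D = \frac{23}{9} + \frac{i \sqrt{7}}{3}$ ($D = \frac{\sqrt{-34 - 29} - -23}{9} = \frac{\sqrt{-63} + 23}{9} = \frac{3 i \sqrt{7} + 23}{9} = \frac{23 + 3 i \sqrt{7}}{9} = \frac{23}{9} + \frac{i \sqrt{7}}{3} \approx 2.5556 + 0.88192 i$)
$Z{\left(2 \right)} D + p{\left(M \right)} = 3 \left(\frac{23}{9} + \frac{i \sqrt{7}}{3}\right) - \frac{8}{5} = \left(\frac{23}{3} + i \sqrt{7}\right) - \frac{8}{5} = \frac{91}{15} + i \sqrt{7}$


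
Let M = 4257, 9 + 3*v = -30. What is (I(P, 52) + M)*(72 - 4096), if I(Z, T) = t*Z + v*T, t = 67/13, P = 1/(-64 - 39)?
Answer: -19294645408/1339 ≈ -1.4410e+7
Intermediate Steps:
v = -13 (v = -3 + (1/3)*(-30) = -3 - 10 = -13)
P = -1/103 (P = 1/(-103) = -1/103 ≈ -0.0097087)
t = 67/13 (t = 67*(1/13) = 67/13 ≈ 5.1538)
I(Z, T) = -13*T + 67*Z/13 (I(Z, T) = 67*Z/13 - 13*T = -13*T + 67*Z/13)
(I(P, 52) + M)*(72 - 4096) = ((-13*52 + (67/13)*(-1/103)) + 4257)*(72 - 4096) = ((-676 - 67/1339) + 4257)*(-4024) = (-905231/1339 + 4257)*(-4024) = (4794892/1339)*(-4024) = -19294645408/1339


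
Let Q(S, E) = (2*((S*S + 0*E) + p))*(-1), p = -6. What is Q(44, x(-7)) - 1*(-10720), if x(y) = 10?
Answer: 6860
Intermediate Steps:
Q(S, E) = 12 - 2*S² (Q(S, E) = (2*((S*S + 0*E) - 6))*(-1) = (2*((S² + 0) - 6))*(-1) = (2*(S² - 6))*(-1) = (2*(-6 + S²))*(-1) = (-12 + 2*S²)*(-1) = 12 - 2*S²)
Q(44, x(-7)) - 1*(-10720) = (12 - 2*44²) - 1*(-10720) = (12 - 2*1936) + 10720 = (12 - 3872) + 10720 = -3860 + 10720 = 6860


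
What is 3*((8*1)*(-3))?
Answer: -72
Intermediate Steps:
3*((8*1)*(-3)) = 3*(8*(-3)) = 3*(-24) = -72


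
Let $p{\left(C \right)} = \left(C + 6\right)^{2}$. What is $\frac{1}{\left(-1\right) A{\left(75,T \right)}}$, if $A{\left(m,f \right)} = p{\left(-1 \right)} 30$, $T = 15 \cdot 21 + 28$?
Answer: $- \frac{1}{750} \approx -0.0013333$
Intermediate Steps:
$p{\left(C \right)} = \left(6 + C\right)^{2}$
$T = 343$ ($T = 315 + 28 = 343$)
$A{\left(m,f \right)} = 750$ ($A{\left(m,f \right)} = \left(6 - 1\right)^{2} \cdot 30 = 5^{2} \cdot 30 = 25 \cdot 30 = 750$)
$\frac{1}{\left(-1\right) A{\left(75,T \right)}} = \frac{1}{\left(-1\right) 750} = \frac{1}{-750} = - \frac{1}{750}$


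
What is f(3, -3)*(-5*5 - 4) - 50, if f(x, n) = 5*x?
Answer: -485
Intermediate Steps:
f(3, -3)*(-5*5 - 4) - 50 = (5*3)*(-5*5 - 4) - 50 = 15*(-25 - 4) - 50 = 15*(-29) - 50 = -435 - 50 = -485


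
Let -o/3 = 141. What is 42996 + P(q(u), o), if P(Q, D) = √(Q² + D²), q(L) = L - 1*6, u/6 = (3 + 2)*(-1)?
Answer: 42996 + 45*√89 ≈ 43421.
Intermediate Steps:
u = -30 (u = 6*((3 + 2)*(-1)) = 6*(5*(-1)) = 6*(-5) = -30)
q(L) = -6 + L (q(L) = L - 6 = -6 + L)
o = -423 (o = -3*141 = -423)
P(Q, D) = √(D² + Q²)
42996 + P(q(u), o) = 42996 + √((-423)² + (-6 - 30)²) = 42996 + √(178929 + (-36)²) = 42996 + √(178929 + 1296) = 42996 + √180225 = 42996 + 45*√89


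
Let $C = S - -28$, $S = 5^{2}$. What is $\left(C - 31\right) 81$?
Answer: $1782$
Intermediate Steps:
$S = 25$
$C = 53$ ($C = 25 - -28 = 25 + 28 = 53$)
$\left(C - 31\right) 81 = \left(53 - 31\right) 81 = 22 \cdot 81 = 1782$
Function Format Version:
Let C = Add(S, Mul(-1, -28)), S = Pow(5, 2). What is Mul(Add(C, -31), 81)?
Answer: 1782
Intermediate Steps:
S = 25
C = 53 (C = Add(25, Mul(-1, -28)) = Add(25, 28) = 53)
Mul(Add(C, -31), 81) = Mul(Add(53, -31), 81) = Mul(22, 81) = 1782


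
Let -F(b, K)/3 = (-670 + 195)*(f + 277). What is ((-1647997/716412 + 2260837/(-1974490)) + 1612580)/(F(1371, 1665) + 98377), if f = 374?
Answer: 1140533736076768513/725700071485016880 ≈ 1.5716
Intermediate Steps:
F(b, K) = 927675 (F(b, K) = -3*(-670 + 195)*(374 + 277) = -(-1425)*651 = -3*(-309225) = 927675)
((-1647997/716412 + 2260837/(-1974490)) + 1612580)/(F(1371, 1665) + 98377) = ((-1647997/716412 + 2260837/(-1974490)) + 1612580)/(927675 + 98377) = ((-1647997*1/716412 + 2260837*(-1/1974490)) + 1612580)/1026052 = ((-1647997/716412 - 2260837/1974490) + 1612580)*(1/1026052) = (-2436822176687/707274164940 + 1612580)*(1/1026052) = (1140533736076768513/707274164940)*(1/1026052) = 1140533736076768513/725700071485016880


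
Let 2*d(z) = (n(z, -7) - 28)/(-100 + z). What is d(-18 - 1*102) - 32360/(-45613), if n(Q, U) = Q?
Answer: 5247281/5017430 ≈ 1.0458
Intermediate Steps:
d(z) = (-28 + z)/(2*(-100 + z)) (d(z) = ((z - 28)/(-100 + z))/2 = ((-28 + z)/(-100 + z))/2 = (-28 + z)/(2*(-100 + z)))
d(-18 - 1*102) - 32360/(-45613) = (-28 + (-18 - 1*102))/(2*(-100 + (-18 - 1*102))) - 32360/(-45613) = (-28 + (-18 - 102))/(2*(-100 + (-18 - 102))) - 32360*(-1)/45613 = (-28 - 120)/(2*(-100 - 120)) - 1*(-32360/45613) = (1/2)*(-148)/(-220) + 32360/45613 = (1/2)*(-1/220)*(-148) + 32360/45613 = 37/110 + 32360/45613 = 5247281/5017430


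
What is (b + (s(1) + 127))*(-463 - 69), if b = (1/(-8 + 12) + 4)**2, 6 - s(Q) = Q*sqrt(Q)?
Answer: -319333/4 ≈ -79833.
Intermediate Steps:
s(Q) = 6 - Q**(3/2) (s(Q) = 6 - Q*sqrt(Q) = 6 - Q**(3/2))
b = 289/16 (b = (1/4 + 4)**2 = (17/4)**2 = 289/16 ≈ 18.063)
(b + (s(1) + 127))*(-463 - 69) = (289/16 + ((6 - 1**(3/2)) + 127))*(-463 - 69) = (289/16 + ((6 - 1*1) + 127))*(-532) = (289/16 + ((6 - 1) + 127))*(-532) = (289/16 + (5 + 127))*(-532) = (289/16 + 132)*(-532) = (2401/16)*(-532) = -319333/4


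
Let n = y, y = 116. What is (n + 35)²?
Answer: 22801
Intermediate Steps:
n = 116
(n + 35)² = (116 + 35)² = 151² = 22801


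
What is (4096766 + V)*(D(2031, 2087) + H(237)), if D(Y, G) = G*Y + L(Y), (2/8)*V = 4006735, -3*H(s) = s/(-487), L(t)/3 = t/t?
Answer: 41540299316784174/487 ≈ 8.5298e+13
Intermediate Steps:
L(t) = 3 (L(t) = 3*(t/t) = 3*1 = 3)
H(s) = s/1461 (H(s) = -s/(3*(-487)) = -s*(-1)/(3*487) = -(-1)*s/1461 = s/1461)
V = 16026940 (V = 4*4006735 = 16026940)
D(Y, G) = 3 + G*Y (D(Y, G) = G*Y + 3 = 3 + G*Y)
(4096766 + V)*(D(2031, 2087) + H(237)) = (4096766 + 16026940)*((3 + 2087*2031) + (1/1461)*237) = 20123706*((3 + 4238697) + 79/487) = 20123706*(4238700 + 79/487) = 20123706*(2064246979/487) = 41540299316784174/487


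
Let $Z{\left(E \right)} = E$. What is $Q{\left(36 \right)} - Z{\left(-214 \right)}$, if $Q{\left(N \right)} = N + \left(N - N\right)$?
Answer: $250$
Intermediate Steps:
$Q{\left(N \right)} = N$ ($Q{\left(N \right)} = N + 0 = N$)
$Q{\left(36 \right)} - Z{\left(-214 \right)} = 36 - -214 = 36 + 214 = 250$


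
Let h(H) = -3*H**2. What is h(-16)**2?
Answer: 589824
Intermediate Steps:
h(-16)**2 = (-3*(-16)**2)**2 = (-3*256)**2 = (-768)**2 = 589824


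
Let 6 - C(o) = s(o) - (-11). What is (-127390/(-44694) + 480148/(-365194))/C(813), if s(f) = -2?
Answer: -16024507/31308147 ≈ -0.51183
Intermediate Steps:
C(o) = -3 (C(o) = 6 - (-2 - (-11)) = 6 - (-2 - 1*(-11)) = 6 - (-2 + 11) = 6 - 1*9 = 6 - 9 = -3)
(-127390/(-44694) + 480148/(-365194))/C(813) = (-127390/(-44694) + 480148/(-365194))/(-3) = (-127390*(-1/44694) + 480148*(-1/365194))*(-1/3) = (63695/22347 - 614/467)*(-1/3) = (16024507/10436049)*(-1/3) = -16024507/31308147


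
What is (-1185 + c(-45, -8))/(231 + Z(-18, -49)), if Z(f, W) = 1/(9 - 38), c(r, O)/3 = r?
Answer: -19140/3349 ≈ -5.7151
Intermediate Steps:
c(r, O) = 3*r
Z(f, W) = -1/29 (Z(f, W) = 1/(-29) = -1/29)
(-1185 + c(-45, -8))/(231 + Z(-18, -49)) = (-1185 + 3*(-45))/(231 - 1/29) = (-1185 - 135)/(6698/29) = -1320*29/6698 = -19140/3349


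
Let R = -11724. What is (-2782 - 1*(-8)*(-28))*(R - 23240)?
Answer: 105101784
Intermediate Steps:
(-2782 - 1*(-8)*(-28))*(R - 23240) = (-2782 - 1*(-8)*(-28))*(-11724 - 23240) = (-2782 + 8*(-28))*(-34964) = (-2782 - 224)*(-34964) = -3006*(-34964) = 105101784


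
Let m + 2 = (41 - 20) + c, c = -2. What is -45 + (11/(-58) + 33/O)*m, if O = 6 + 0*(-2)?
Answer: 1313/29 ≈ 45.276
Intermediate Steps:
m = 17 (m = -2 + ((41 - 20) - 2) = -2 + (21 - 2) = -2 + 19 = 17)
O = 6 (O = 6 + 0 = 6)
-45 + (11/(-58) + 33/O)*m = -45 + (11/(-58) + 33/6)*17 = -45 + (11*(-1/58) + 33*(⅙))*17 = -45 + (-11/58 + 11/2)*17 = -45 + (154/29)*17 = -45 + 2618/29 = 1313/29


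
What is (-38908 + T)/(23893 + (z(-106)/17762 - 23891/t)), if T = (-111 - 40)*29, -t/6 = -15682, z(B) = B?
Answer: -36171961347924/19965515562589 ≈ -1.8117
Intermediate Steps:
t = 94092 (t = -6*(-15682) = 94092)
T = -4379 (T = -151*29 = -4379)
(-38908 + T)/(23893 + (z(-106)/17762 - 23891/t)) = (-38908 - 4379)/(23893 + (-106/17762 - 23891/94092)) = -43287/(23893 + (-106*1/17762 - 23891*1/94092)) = -43287/(23893 + (-53/8881 - 23891/94092)) = -43287/(23893 - 217162847/835631052) = -43287/19965515562589/835631052 = -43287*835631052/19965515562589 = -36171961347924/19965515562589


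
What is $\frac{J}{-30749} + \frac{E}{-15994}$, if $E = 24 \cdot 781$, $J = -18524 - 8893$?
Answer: $- \frac{6265989}{22354523} \approx -0.2803$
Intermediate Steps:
$J = -27417$
$E = 18744$
$\frac{J}{-30749} + \frac{E}{-15994} = - \frac{27417}{-30749} + \frac{18744}{-15994} = \left(-27417\right) \left(- \frac{1}{30749}\right) + 18744 \left(- \frac{1}{15994}\right) = \frac{27417}{30749} - \frac{852}{727} = - \frac{6265989}{22354523}$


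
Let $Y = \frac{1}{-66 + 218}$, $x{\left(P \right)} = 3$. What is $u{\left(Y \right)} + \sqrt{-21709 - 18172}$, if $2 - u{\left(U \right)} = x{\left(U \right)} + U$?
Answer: $- \frac{153}{152} + i \sqrt{39881} \approx -1.0066 + 199.7 i$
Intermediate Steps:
$Y = \frac{1}{152} \approx 0.0065789$
$u{\left(U \right)} = -1 - U$ ($u{\left(U \right)} = 2 - \left(3 + U\right) = -1 - U$)
$u{\left(Y \right)} + \sqrt{-21709 - 18172} = \left(-1 - \frac{1}{152}\right) + \sqrt{-21709 - 18172} = \left(-1 - \frac{1}{152}\right) + \sqrt{-39881} = - \frac{153}{152} + i \sqrt{39881}$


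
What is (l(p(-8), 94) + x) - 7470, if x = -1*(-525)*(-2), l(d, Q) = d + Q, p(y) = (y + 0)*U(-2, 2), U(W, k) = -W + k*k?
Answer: -8474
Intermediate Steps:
U(W, k) = k**2 - W (U(W, k) = -W + k**2 = k**2 - W)
p(y) = 6*y (p(y) = (y + 0)*(2**2 - 1*(-2)) = y*(4 + 2) = y*6 = 6*y)
l(d, Q) = Q + d
x = -1050 (x = 525*(-2) = -1050)
(l(p(-8), 94) + x) - 7470 = ((94 + 6*(-8)) - 1050) - 7470 = ((94 - 48) - 1050) - 7470 = (46 - 1050) - 7470 = -1004 - 7470 = -8474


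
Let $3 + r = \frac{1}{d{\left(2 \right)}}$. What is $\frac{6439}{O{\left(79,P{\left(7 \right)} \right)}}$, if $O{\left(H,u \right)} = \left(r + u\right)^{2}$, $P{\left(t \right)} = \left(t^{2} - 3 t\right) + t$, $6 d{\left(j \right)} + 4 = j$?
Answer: $\frac{6439}{841} \approx 7.6564$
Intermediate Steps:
$d{\left(j \right)} = - \frac{2}{3} + \frac{j}{6}$
$r = -6$ ($r = -3 + \frac{1}{- \frac{2}{3} + \frac{1}{6} \cdot 2} = -3 + \frac{1}{- \frac{2}{3} + \frac{1}{3}} = -3 + \frac{1}{- \frac{1}{3}} = -3 - 3 = -6$)
$P{\left(t \right)} = t^{2} - 2 t$
$O{\left(H,u \right)} = \left(-6 + u\right)^{2}$
$\frac{6439}{O{\left(79,P{\left(7 \right)} \right)}} = \frac{6439}{\left(-6 + 7 \left(-2 + 7\right)\right)^{2}} = \frac{6439}{\left(-6 + 7 \cdot 5\right)^{2}} = \frac{6439}{\left(-6 + 35\right)^{2}} = \frac{6439}{29^{2}} = \frac{6439}{841}$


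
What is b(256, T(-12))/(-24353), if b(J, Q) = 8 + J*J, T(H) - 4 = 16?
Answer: -65544/24353 ≈ -2.6914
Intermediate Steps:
T(H) = 20 (T(H) = 4 + 16 = 20)
b(J, Q) = 8 + J²
b(256, T(-12))/(-24353) = (8 + 256²)/(-24353) = (8 + 65536)*(-1/24353) = 65544*(-1/24353) = -65544/24353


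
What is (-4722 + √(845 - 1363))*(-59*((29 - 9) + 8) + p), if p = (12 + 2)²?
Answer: 6875232 - 1456*I*√518 ≈ 6.8752e+6 - 33138.0*I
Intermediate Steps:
p = 196 (p = 14² = 196)
(-4722 + √(845 - 1363))*(-59*((29 - 9) + 8) + p) = (-4722 + √(845 - 1363))*(-59*((29 - 9) + 8) + 196) = (-4722 + √(-518))*(-59*(20 + 8) + 196) = (-4722 + I*√518)*(-59*28 + 196) = (-4722 + I*√518)*(-1652 + 196) = (-4722 + I*√518)*(-1456) = 6875232 - 1456*I*√518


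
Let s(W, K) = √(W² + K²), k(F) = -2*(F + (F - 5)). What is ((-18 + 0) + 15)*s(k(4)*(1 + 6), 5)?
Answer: -3*√1789 ≈ -126.89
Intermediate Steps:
k(F) = 10 - 4*F (k(F) = -2*(F + (-5 + F)) = -2*(-5 + 2*F) = 10 - 4*F)
s(W, K) = √(K² + W²)
((-18 + 0) + 15)*s(k(4)*(1 + 6), 5) = ((-18 + 0) + 15)*√(5² + ((10 - 4*4)*(1 + 6))²) = (-18 + 15)*√(25 + ((10 - 16)*7)²) = -3*√(25 + (-6*7)²) = -3*√(25 + (-42)²) = -3*√(25 + 1764) = -3*√1789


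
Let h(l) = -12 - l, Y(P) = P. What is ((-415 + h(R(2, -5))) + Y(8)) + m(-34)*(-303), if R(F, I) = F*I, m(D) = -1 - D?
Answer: -10408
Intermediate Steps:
((-415 + h(R(2, -5))) + Y(8)) + m(-34)*(-303) = ((-415 + (-12 - 2*(-5))) + 8) + (-1 - 1*(-34))*(-303) = ((-415 + (-12 - 1*(-10))) + 8) + (-1 + 34)*(-303) = ((-415 + (-12 + 10)) + 8) + 33*(-303) = ((-415 - 2) + 8) - 9999 = (-417 + 8) - 9999 = -409 - 9999 = -10408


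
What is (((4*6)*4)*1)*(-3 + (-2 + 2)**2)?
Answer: -288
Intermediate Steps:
(((4*6)*4)*1)*(-3 + (-2 + 2)**2) = ((24*4)*1)*(-3 + 0**2) = (96*1)*(-3 + 0) = 96*(-3) = -288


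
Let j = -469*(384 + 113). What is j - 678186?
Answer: -911279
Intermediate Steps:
j = -233093 (j = -469*497 = -233093)
j - 678186 = -233093 - 678186 = -911279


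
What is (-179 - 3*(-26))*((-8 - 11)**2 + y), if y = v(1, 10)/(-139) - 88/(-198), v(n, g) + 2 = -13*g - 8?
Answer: -45796127/1251 ≈ -36608.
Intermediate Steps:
v(n, g) = -10 - 13*g (v(n, g) = -2 + (-13*g - 8) = -2 + (-8 - 13*g) = -10 - 13*g)
y = 1816/1251 (y = (-10 - 13*10)/(-139) - 88/(-198) = (-10 - 130)*(-1/139) - 88*(-1/198) = -140*(-1/139) + 4/9 = 140/139 + 4/9 = 1816/1251 ≈ 1.4516)
(-179 - 3*(-26))*((-8 - 11)**2 + y) = (-179 - 3*(-26))*((-8 - 11)**2 + 1816/1251) = (-179 + 78)*((-19)**2 + 1816/1251) = -101*(361 + 1816/1251) = -101*453427/1251 = -45796127/1251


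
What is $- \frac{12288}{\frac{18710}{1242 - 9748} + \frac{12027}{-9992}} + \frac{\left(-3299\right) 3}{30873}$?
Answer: $\frac{5373385860684299}{1488346073381} \approx 3610.3$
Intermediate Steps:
$- \frac{12288}{\frac{18710}{1242 - 9748} + \frac{12027}{-9992}} + \frac{\left(-3299\right) 3}{30873} = - \frac{12288}{\frac{18710}{-8506} + 12027 \left(- \frac{1}{9992}\right)} - \frac{3299}{10291} = - \frac{12288}{18710 \left(- \frac{1}{8506}\right) - \frac{12027}{9992}} - \frac{3299}{10291} = - \frac{12288}{- \frac{9355}{4253} - \frac{12027}{9992}} - \frac{3299}{10291} = - \frac{12288}{- \frac{144625991}{42495976}} - \frac{3299}{10291} = \left(-12288\right) \left(- \frac{42495976}{144625991}\right) - \frac{3299}{10291} = \frac{522190553088}{144625991} - \frac{3299}{10291} = \frac{5373385860684299}{1488346073381}$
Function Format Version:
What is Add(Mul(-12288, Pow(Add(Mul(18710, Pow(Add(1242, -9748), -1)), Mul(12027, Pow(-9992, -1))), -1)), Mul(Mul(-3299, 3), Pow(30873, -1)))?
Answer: Rational(5373385860684299, 1488346073381) ≈ 3610.3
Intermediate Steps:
Add(Mul(-12288, Pow(Add(Mul(18710, Pow(Add(1242, -9748), -1)), Mul(12027, Pow(-9992, -1))), -1)), Mul(Mul(-3299, 3), Pow(30873, -1))) = Add(Mul(-12288, Pow(Add(Mul(18710, Pow(-8506, -1)), Mul(12027, Rational(-1, 9992))), -1)), Mul(-9897, Rational(1, 30873))) = Add(Mul(-12288, Pow(Add(Mul(18710, Rational(-1, 8506)), Rational(-12027, 9992)), -1)), Rational(-3299, 10291)) = Add(Mul(-12288, Pow(Add(Rational(-9355, 4253), Rational(-12027, 9992)), -1)), Rational(-3299, 10291)) = Add(Mul(-12288, Pow(Rational(-144625991, 42495976), -1)), Rational(-3299, 10291)) = Add(Mul(-12288, Rational(-42495976, 144625991)), Rational(-3299, 10291)) = Add(Rational(522190553088, 144625991), Rational(-3299, 10291)) = Rational(5373385860684299, 1488346073381)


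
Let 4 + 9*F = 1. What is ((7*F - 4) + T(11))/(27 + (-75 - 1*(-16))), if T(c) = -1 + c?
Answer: -11/96 ≈ -0.11458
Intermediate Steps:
F = -⅓ (F = -4/9 + (⅑)*1 = -4/9 + ⅑ = -⅓ ≈ -0.33333)
((7*F - 4) + T(11))/(27 + (-75 - 1*(-16))) = ((7*(-⅓) - 4) + (-1 + 11))/(27 + (-75 - 1*(-16))) = ((-7/3 - 4) + 10)/(27 + (-75 + 16)) = (-19/3 + 10)/(27 - 59) = (11/3)/(-32) = -1/32*11/3 = -11/96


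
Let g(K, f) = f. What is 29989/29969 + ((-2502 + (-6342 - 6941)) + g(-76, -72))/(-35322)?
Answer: 1534489891/1058565018 ≈ 1.4496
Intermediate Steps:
29989/29969 + ((-2502 + (-6342 - 6941)) + g(-76, -72))/(-35322) = 29989/29969 + ((-2502 + (-6342 - 6941)) - 72)/(-35322) = 29989*(1/29969) + ((-2502 - 13283) - 72)*(-1/35322) = 29989/29969 + (-15785 - 72)*(-1/35322) = 29989/29969 - 15857*(-1/35322) = 29989/29969 + 15857/35322 = 1534489891/1058565018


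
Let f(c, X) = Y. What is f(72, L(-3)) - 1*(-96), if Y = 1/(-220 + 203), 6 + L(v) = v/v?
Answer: 1631/17 ≈ 95.941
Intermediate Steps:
L(v) = -5 (L(v) = -6 + v/v = -6 + 1 = -5)
Y = -1/17 (Y = 1/(-17) = -1/17 ≈ -0.058824)
f(c, X) = -1/17
f(72, L(-3)) - 1*(-96) = -1/17 - 1*(-96) = -1/17 + 96 = 1631/17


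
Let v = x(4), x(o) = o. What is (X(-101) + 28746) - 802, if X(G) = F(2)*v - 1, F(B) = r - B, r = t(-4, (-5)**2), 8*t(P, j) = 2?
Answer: 27936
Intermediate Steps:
t(P, j) = 1/4 (t(P, j) = (1/8)*2 = 1/4)
r = 1/4 ≈ 0.25000
v = 4
F(B) = 1/4 - B
X(G) = -8 (X(G) = (1/4 - 1*2)*4 - 1 = (1/4 - 2)*4 - 1 = -7/4*4 - 1 = -7 - 1 = -8)
(X(-101) + 28746) - 802 = (-8 + 28746) - 802 = 28738 - 802 = 27936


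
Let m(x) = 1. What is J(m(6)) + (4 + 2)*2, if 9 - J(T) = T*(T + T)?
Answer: 19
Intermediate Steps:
J(T) = 9 - 2*T² (J(T) = 9 - T*(T + T) = 9 - T*2*T = 9 - 2*T²)
J(m(6)) + (4 + 2)*2 = (9 - 2*1²) + (4 + 2)*2 = (9 - 2*1) + 6*2 = (9 - 2) + 12 = 7 + 12 = 19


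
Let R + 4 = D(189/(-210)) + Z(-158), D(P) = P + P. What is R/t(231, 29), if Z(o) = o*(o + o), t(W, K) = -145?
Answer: -249611/725 ≈ -344.29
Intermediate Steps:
D(P) = 2*P
Z(o) = 2*o² (Z(o) = o*(2*o) = 2*o²)
R = 249611/5 (R = -4 + (2*(189/(-210)) + 2*(-158)²) = -4 + (2*(189*(-1/210)) + 2*24964) = -4 + (2*(-9/10) + 49928) = -4 + (-9/5 + 49928) = -4 + 249631/5 = 249611/5 ≈ 49922.)
R/t(231, 29) = (249611/5)/(-145) = (249611/5)*(-1/145) = -249611/725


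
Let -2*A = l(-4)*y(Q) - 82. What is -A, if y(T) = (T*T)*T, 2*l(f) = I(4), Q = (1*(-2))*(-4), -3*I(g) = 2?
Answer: -379/3 ≈ -126.33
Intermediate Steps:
I(g) = -2/3 (I(g) = -1/3*2 = -2/3)
Q = 8 (Q = -2*(-4) = 8)
l(f) = -1/3 (l(f) = (1/2)*(-2/3) = -1/3)
y(T) = T**3 (y(T) = T**2*T = T**3)
A = 379/3 (A = -(-1/3*8**3 - 82)/2 = -(-1/3*512 - 82)/2 = -(-512/3 - 82)/2 = -1/2*(-758/3) = 379/3 ≈ 126.33)
-A = -1*379/3 = -379/3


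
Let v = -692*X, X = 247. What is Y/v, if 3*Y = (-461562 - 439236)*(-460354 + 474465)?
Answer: 2118526763/85462 ≈ 24789.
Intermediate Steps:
Y = -4237053526 (Y = ((-461562 - 439236)*(-460354 + 474465))/3 = (-900798*14111)/3 = (1/3)*(-12711160578) = -4237053526)
v = -170924 (v = -692*247 = -170924)
Y/v = -4237053526/(-170924) = -4237053526*(-1/170924) = 2118526763/85462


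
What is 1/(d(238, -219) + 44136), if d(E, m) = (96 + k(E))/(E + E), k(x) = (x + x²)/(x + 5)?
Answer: 57834/2552601529 ≈ 2.2657e-5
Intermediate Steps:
k(x) = (x + x²)/(5 + x)
d(E, m) = (96 + E*(1 + E)/(5 + E))/(2*E) (d(E, m) = (96 + E*(1 + E)/(5 + E))/(E + E) = (96 + E*(1 + E)/(5 + E))/((2*E)) = (96 + E*(1 + E)/(5 + E))*(1/(2*E)) = (96 + E*(1 + E)/(5 + E))/(2*E))
1/(d(238, -219) + 44136) = 1/((½)*(480 + 238² + 97*238)/(238*(5 + 238)) + 44136) = 1/((½)*(1/238)*(480 + 56644 + 23086)/243 + 44136) = 1/((½)*(1/238)*(1/243)*80210 + 44136) = 1/(40105/57834 + 44136) = 1/(2552601529/57834) = 57834/2552601529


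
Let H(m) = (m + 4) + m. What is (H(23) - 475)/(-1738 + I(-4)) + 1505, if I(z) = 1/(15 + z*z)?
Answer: 81098060/53877 ≈ 1505.2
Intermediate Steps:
H(m) = 4 + 2*m (H(m) = (4 + m) + m = 4 + 2*m)
I(z) = 1/(15 + z²)
(H(23) - 475)/(-1738 + I(-4)) + 1505 = ((4 + 2*23) - 475)/(-1738 + 1/(15 + (-4)²)) + 1505 = ((4 + 46) - 475)/(-1738 + 1/(15 + 16)) + 1505 = (50 - 475)/(-1738 + 1/31) + 1505 = -425/(-1738 + 1/31) + 1505 = -425/(-53877/31) + 1505 = -425*(-31/53877) + 1505 = 13175/53877 + 1505 = 81098060/53877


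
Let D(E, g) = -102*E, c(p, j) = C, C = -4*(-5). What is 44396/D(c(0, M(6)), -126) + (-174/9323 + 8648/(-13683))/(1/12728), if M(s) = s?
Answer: -180077332400057/21686323530 ≈ -8303.7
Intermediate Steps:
C = 20
c(p, j) = 20
D(E, g) = -102*E
44396/D(c(0, M(6)), -126) + (-174/9323 + 8648/(-13683))/(1/12728) = 44396/((-102*20)) + (-174/9323 + 8648/(-13683))/(1/12728) = 44396/(-2040) + (-174*1/9323 + 8648*(-1/13683))/(1/12728) = 44396*(-1/2040) + (-174/9323 - 8648/13683)*12728 = -11099/510 - 83006146/127566609*12728 = -11099/510 - 1056502226288/127566609 = -180077332400057/21686323530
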